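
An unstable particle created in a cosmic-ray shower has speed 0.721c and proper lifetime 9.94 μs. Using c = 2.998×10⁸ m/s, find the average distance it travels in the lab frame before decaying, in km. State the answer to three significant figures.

3.10 km

Lorentz factor: γ = (1 − 0.519841)^(−1/2) = 1.4431.
Lab-frame lifetime: Δt = γτ = 1.4431 × 9.94 μs = 14.344 μs.
Distance: d = vΔt = 0.721 × 2.998×10⁸ m/s × 1.4344×10^-5 s = 3100 m = 3.10 km.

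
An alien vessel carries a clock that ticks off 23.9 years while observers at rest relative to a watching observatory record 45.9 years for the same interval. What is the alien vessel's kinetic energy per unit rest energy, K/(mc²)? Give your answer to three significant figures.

γ = Δt/Δτ = 45.9/23.9 = 1.9205.
K/(mc²) = γ − 1 = 1.9205 − 1 = 0.921.

0.921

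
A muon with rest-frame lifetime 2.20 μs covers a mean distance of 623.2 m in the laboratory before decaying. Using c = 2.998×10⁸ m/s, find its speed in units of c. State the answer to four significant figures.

0.6868c

d = βγcτ ⇒ βγ = d/(cτ) = 623.2 m / (659.56 m) = 0.94487.
β = (βγ)/√(1+(βγ)²) = 0.94487/√1.892779 = 0.6868.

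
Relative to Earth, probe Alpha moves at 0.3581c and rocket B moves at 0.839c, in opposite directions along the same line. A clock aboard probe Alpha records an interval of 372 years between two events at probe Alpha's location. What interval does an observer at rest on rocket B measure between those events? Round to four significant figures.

952.2 years

Speed of probe Alpha in rocket B's frame: u = (v_A + v_B)/(1 + v_A v_B/c²) = (0.3581 + 0.839)/(1 + 0.3581×0.839) = 1.1971/1.3004459 = 0.92053; |u| = 0.92053c.
At |u| = 0.92053c, γ = (1 − 0.847375)^(−1/2) = 2.5597.
The clock on probe Alpha records proper time, so rocket B measures Δt = γΔτ = 2.5597 × 372 = 952.2 years.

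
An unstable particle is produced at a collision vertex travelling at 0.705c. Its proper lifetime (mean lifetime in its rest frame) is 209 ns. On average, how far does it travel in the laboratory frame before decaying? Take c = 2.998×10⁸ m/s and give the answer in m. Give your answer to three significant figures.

62.3 m

With β = 0.705, γ = 1/√(1 − 0.705²) = 1/√0.502975 = 1.41.
Lab-frame lifetime: Δt = γτ = 1.41 × 209 ns = 294.69 ns.
Distance: d = vΔt = 0.705 × 2.998×10⁸ m/s × 2.9469×10^-7 s = 62.3 m.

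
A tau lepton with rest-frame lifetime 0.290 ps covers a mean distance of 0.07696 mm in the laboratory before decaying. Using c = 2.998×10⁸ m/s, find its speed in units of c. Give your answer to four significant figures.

d = βγcτ ⇒ βγ = d/(cτ) = 7.696×10^-5 m / (8.6942×10^-5 m) = 0.88519.
β = (βγ)/√(1+(βγ)²) = 0.88519/√1.783561 = 0.6628.

0.6628c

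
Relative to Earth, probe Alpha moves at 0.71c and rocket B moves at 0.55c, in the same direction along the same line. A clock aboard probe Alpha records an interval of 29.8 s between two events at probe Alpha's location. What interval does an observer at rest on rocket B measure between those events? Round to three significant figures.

Transform probe Alpha's velocity into rocket B's frame: (0.71 − 0.55)/(1 − 0.71·0.55) = 0.16/0.6095, so the relative speed is 0.26251c.
γ for this relative speed: γ = 1/√(1 − 0.0689115) = 1.0363.
The clock on probe Alpha records proper time, so rocket B measures Δt = γΔτ = 1.0363 × 29.8 = 30.9 s.

30.9 s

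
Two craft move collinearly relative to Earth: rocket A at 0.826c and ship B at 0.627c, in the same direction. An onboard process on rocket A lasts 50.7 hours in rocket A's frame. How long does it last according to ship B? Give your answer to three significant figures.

55.7 hours

The velocity of rocket A relative to ship B is (0.826 − 0.627)c / (1 − 0.826×0.627) = 0.41278c; relative speed 0.41278c.
γ for this relative speed: γ = 1/√(1 − 0.170387) = 1.0979.
The clock on rocket A records proper time, so ship B measures Δt = γΔτ = 1.0979 × 50.7 = 55.7 hours.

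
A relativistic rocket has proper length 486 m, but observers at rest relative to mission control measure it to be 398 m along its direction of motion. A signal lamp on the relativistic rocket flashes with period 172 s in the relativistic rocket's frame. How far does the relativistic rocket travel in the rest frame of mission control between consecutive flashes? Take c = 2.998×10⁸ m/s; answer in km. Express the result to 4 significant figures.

Length contraction gives γ = L₀/L = 486/398 = 1.22111.
β = √(1 − 1/γ²) = 0.5739. Lab-frame period = γτ = 1.22111×172 s = 210.03 s. Distance = βc × γτ = 0.5739 × 2.998×10⁸ m/s × 210.03 s = 3.6137×10^10 m = 3.614×10^7 km.

3.614×10^7 km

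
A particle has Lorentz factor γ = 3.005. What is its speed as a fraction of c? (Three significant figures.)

0.943c

β = √(1 − 1/γ²) = √(1 − 1/9.030025) = √0.889258 = 0.943.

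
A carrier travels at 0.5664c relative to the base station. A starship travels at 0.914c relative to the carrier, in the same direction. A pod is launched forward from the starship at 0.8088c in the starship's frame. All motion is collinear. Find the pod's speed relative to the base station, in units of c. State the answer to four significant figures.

First combine the pod and starship (S''→S'): u₁ = (0.8088 + 0.914)/(1 + 0.8088×0.914) = 1.7228/1.7392432 = 0.99055.
Then combine with the carrier (S'→S): u = (0.99055 + 0.5664)/(1 + 0.99055×0.5664) = 1.55695/1.56104752 = 0.99738.

0.9974c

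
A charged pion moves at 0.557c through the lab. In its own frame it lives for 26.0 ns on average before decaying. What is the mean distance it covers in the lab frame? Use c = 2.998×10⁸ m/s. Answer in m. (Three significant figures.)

5.23 m

With β = 0.557, γ = 1/√(1 − 0.557²) = 1/√0.689751 = 1.2041.
Lab-frame lifetime: Δt = γτ = 1.2041 × 26.0 ns = 31.307 ns.
Distance: d = vΔt = 0.557 × 2.998×10⁸ m/s × 3.1307×10^-8 s = 5.23 m.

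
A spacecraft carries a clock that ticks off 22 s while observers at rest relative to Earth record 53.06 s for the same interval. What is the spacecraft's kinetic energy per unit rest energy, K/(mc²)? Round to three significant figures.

The time-dilation ratio gives γ = 53.06/22 = 2.41182.
Since K = (γ−1)mc², K/(mc²) = 2.41182 − 1 = 1.41.

1.41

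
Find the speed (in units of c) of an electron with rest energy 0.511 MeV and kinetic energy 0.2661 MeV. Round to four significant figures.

0.7534c

γ = 1 + K/(mc²) = 1 + 0.2661/0.511 = 1.5207.
β = √(1 − 1/γ²) = √(1 − 0.432427) = √0.567573 = 0.7534.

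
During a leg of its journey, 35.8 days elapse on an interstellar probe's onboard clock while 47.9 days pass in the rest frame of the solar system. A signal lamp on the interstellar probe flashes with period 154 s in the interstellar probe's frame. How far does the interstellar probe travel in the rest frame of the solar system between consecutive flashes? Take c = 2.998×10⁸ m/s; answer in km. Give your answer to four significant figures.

The time-dilation ratio gives γ = 47.9/35.8 = 1.33799.
β = √(1 − 1/γ²) = 0.66439. Lab-frame period = γτ = 1.33799×154 s = 206.05 s. Distance = βc × γτ = 0.66439 × 2.998×10⁸ m/s × 206.05 s = 4.1042×10^10 m = 4.104×10^7 km.

4.104×10^7 km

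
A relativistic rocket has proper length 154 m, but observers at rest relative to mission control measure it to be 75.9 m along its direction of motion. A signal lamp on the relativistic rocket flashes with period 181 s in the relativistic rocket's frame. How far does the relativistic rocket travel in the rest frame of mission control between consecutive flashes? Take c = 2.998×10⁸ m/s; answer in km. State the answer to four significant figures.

9.580×10^7 km

Length contraction gives γ = L₀/L = 154/75.9 = 2.02899.
β = √(1 − 1/γ²) = 0.87011. Lab-frame period = γτ = 2.02899×181 s = 367.25 s. Distance = βc × γτ = 0.87011 × 2.998×10⁸ m/s × 367.25 s = 9.5800×10^10 m = 9.580×10^7 km.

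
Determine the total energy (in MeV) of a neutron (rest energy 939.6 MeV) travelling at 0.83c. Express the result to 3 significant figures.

Lorentz factor: γ = (1 − 0.6889)^(−1/2) = 1.7929.
Total energy: E = γmc² = 1.7929 × 939.6 MeV = 1680 MeV.

1680 MeV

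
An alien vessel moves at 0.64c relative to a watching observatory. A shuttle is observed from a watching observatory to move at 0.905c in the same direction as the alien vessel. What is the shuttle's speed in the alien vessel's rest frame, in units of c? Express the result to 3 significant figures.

Transform to the alien vessel's frame: u' = (u − v)/(1 − uv/c²).
u' = (0.905 − 0.64)/(1 − 0.905×0.64) = 0.265/0.4208 = 0.62975.
Speed in the alien vessel's frame: 0.630c (in the same direction).

0.630c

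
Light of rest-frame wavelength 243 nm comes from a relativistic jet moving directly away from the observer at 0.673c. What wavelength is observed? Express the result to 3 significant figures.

550 nm

Relativistic Doppler for wavelength: λ_obs = λ_src · √((1+β)/(1−β)).
With β = 0.673: factor = √(1.673/0.327) = 2.2619.
λ_obs = 243 × 2.2619 = 550 nm.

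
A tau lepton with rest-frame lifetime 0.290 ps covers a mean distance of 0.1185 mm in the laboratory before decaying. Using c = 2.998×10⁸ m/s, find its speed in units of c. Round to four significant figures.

Lab distance = (lab lifetime)·v = γτ·βc, so βγ = d/(cτ) = 1.185×10^-4/(2.998×10⁸ × 2.900×10^-13) = 1.363.
With βγ = 1.363: γ² = 1 + (βγ)² = 2.85777, and β = (βγ)/γ = 1.363/1.69049 = 0.8063.

0.8063c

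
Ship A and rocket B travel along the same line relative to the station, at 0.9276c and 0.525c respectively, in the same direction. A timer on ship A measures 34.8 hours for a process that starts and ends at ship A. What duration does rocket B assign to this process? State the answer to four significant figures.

Transform ship A's velocity into rocket B's frame: (0.9276 − 0.525)/(1 − 0.9276·0.525) = 0.4026/0.51301, so the relative speed is 0.78478c.
At |u| = 0.78478c, γ = (1 − 0.61588)^(−1/2) = 1.6135.
Ship A's interval is proper; time dilation gives Δt_B = γΔτ = 1.6135 × 34.8 hours = 56.15 hours.

56.15 hours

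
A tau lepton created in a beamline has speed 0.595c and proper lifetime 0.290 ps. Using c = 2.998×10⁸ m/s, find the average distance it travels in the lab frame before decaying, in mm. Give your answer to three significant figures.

β² = 0.354025, so γ = 1/√0.645975 = 1.2442.
Lab-frame lifetime: Δt = γτ = 1.2442 × 0.290 ps = 0.36082 ps.
Distance: d = vΔt = 0.595 × 2.998×10⁸ m/s × 3.6082×10^-13 s = 6.44×10^-5 m = 0.0644 mm.

0.0644 mm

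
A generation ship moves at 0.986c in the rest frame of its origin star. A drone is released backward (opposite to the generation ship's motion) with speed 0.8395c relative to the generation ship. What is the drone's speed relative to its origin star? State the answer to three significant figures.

In units of c, u = (u' + v)/(1 + u'v) with u' = −0.8395 and v = 0.986.
Numerator: −0.8395 + 0.986 = 0.1465. Denominator: 1 + (−0.8395)(0.986) = 0.172253.
u = 0.1465/0.172253 = 0.85049, so the speed is 0.850c.

0.850c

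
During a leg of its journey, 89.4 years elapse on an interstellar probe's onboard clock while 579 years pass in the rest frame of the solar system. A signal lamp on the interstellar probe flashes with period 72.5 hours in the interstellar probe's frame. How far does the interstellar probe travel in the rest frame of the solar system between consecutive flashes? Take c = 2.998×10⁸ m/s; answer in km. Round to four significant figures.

5.007×10^11 km

The time-dilation ratio gives γ = 579/89.4 = 6.47651.
β = √(1 − 1/γ²) = 0.98801. Lab-frame period = γτ = 6.47651×72.5 hours = 469.55 hours. Distance = βc × γτ = 0.98801 × 2.998×10⁸ m/s × 1690380 s = 5.0070×10^14 m = 5.007×10^11 km.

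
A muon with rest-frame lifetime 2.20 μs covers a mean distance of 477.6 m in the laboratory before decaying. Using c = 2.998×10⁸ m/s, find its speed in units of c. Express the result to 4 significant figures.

d = βγcτ ⇒ βγ = d/(cτ) = 477.6 m / (659.56 m) = 0.72412.
β = (βγ)/√(1+(βγ)²) = 0.72412/√1.52435 = 0.5865.

0.5865c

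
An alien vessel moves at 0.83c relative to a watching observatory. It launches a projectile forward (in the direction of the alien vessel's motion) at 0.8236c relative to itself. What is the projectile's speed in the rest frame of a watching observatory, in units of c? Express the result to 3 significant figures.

Relativistic velocity addition: u = (u' + v)/(1 + u'v/c²), with u' = 0.8236c and v = 0.83c.
Numerator: 0.8236 + 0.83 = 1.6536. Denominator: 1 + (0.8236)(0.83) = 1.683588.
u = 1.6536/1.683588 = 0.98219, so the speed is 0.982c.

0.982c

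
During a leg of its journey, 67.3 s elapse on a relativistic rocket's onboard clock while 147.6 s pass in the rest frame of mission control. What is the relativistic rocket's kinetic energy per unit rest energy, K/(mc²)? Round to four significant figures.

1.193

From Δt = γΔτ: γ = 147.6/67.3 = 2.19316.
K/(mc²) = γ − 1 = 2.19316 − 1 = 1.193.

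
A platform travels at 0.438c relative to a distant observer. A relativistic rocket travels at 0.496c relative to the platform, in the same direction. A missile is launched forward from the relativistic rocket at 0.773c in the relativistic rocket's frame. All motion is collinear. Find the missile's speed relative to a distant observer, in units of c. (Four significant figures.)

First combine the missile and relativistic rocket (S''→S'): u₁ = (0.773 + 0.496)/(1 + 0.773×0.496) = 1.269/1.383408 = 0.9173.
Then combine with the platform (S'→S): u = (0.9173 + 0.438)/(1 + 0.9173×0.438) = 1.3553/1.4017774 = 0.96684.

0.9668c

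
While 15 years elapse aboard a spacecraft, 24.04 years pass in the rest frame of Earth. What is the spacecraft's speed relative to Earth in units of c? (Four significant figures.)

0.7815c

γ = Δt/Δτ = 24.04/15 = 1.6027.
β = √(1 − 1/γ²) = √(1 − 0.38931) = √0.61069 = 0.7815.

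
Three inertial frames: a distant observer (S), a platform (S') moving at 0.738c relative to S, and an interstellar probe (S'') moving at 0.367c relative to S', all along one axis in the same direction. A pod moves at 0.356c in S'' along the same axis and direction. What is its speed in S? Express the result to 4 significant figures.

First combine the pod and interstellar probe (S''→S'): u₁ = (0.356 + 0.367)/(1 + 0.356×0.367) = 0.723/1.130652 = 0.63945.
Then combine with the platform (S'→S): u = (0.63945 + 0.738)/(1 + 0.63945×0.738) = 1.37745/1.4719141 = 0.93582.

0.9358c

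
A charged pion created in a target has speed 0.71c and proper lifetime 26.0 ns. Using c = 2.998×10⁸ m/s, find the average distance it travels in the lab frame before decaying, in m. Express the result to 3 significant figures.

7.86 m

With β = 0.71, γ = 1/√(1 − 0.71²) = 1/√0.4959 = 1.42.
Lab-frame lifetime: Δt = γτ = 1.42 × 26.0 ns = 36.92 ns.
Distance: d = vΔt = 0.71 × 2.998×10⁸ m/s × 3.6920×10^-8 s = 7.86 m.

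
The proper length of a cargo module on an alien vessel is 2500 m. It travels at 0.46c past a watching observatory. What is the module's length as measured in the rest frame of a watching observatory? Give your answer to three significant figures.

β² = 0.2116, so γ = 1/√0.7884 = 1.1262.
Along the direction of motion the measured length is L₀/γ = 2500/1.1262 = 2220 m.

2220 m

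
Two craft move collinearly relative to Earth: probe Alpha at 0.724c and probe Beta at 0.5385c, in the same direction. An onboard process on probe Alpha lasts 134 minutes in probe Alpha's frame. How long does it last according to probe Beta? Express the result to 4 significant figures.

140.7 minutes

Speed of probe Alpha in probe Beta's frame: u = (v_A − v_B)/(1 − v_A v_B/c²) = (0.724 − 0.5385)/(1 − 0.724×0.5385) = 0.1855/0.610126 = 0.30404; |u| = 0.30404c.
At |u| = 0.30404c, γ = (1 − 0.0924403)^(−1/2) = 1.0497.
The clock on probe Alpha records proper time, so probe Beta measures Δt = γΔτ = 1.0497 × 134 = 140.7 minutes.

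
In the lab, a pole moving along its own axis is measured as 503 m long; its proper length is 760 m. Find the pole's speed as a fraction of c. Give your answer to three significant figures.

0.750c

Length contraction gives γ = L₀/L = 760/503 = 1.5109.
β = √(1 − 1/γ²) = √0.561945 = 0.750.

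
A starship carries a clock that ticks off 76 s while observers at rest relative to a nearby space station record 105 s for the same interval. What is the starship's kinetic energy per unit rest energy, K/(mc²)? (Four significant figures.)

0.3816

From Δt = γΔτ: γ = 105/76 = 1.38158.
Since K = (γ−1)mc², K/(mc²) = 1.38158 − 1 = 0.3816.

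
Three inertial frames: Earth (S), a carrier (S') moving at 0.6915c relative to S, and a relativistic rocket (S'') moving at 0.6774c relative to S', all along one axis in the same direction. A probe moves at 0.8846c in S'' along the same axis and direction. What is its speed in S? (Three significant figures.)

0.996c

First combine the probe and relativistic rocket (S''→S'): u₁ = (0.8846 + 0.6774)/(1 + 0.8846×0.6774) = 1.562/1.59922804 = 0.97672.
Then combine with the carrier (S'→S): u = (0.97672 + 0.6915)/(1 + 0.97672×0.6915) = 1.66822/1.67540188 = 0.99571.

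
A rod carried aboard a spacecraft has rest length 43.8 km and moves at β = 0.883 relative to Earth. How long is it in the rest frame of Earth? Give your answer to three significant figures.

20.6 km

With β = 0.883, γ = 1/√(1 − 0.883²) = 1/√0.220311 = 2.1305.
Length contraction: L = L₀/γ = 43.8/2.1305 = 20.6 km.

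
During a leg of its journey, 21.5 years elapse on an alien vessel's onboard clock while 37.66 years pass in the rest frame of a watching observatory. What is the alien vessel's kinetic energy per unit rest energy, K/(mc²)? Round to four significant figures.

0.7516

γ = Δt/Δτ = 37.66/21.5 = 1.75163.
K/(mc²) = γ − 1 = 1.75163 − 1 = 0.7516.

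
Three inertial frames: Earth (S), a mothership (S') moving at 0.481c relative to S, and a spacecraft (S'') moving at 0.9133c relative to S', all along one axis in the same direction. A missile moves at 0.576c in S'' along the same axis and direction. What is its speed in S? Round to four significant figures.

Compose velocities in two stages. Stage 1 (into S'): u₁ = (0.576+0.9133)/(1+0.576×0.9133) = 0.97591.
Stage 2 (into S): u = (0.97591+0.481)/(1+0.97591×0.481) = 0.99149, so the speed is 0.9915c.

0.9915c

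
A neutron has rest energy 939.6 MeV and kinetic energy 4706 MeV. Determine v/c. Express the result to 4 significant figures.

0.9861

K = (γ−1)mc², so γ = 1 + 4706/939.6 = 6.0085.
Then v/c = √(1 − γ⁻²) = √(1 − 0.0276992) = √0.9723008 = 0.9861.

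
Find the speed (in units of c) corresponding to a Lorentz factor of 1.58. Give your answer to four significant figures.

0.7742c

β = √(1 − 1/γ²) = √(1 − 1/2.4964) = √0.599423 = 0.7742.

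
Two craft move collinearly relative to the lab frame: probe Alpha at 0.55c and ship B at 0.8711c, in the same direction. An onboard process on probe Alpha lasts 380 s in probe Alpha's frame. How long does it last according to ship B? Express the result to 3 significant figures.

Transform probe Alpha's velocity into ship B's frame: (0.55 − 0.8711)/(1 − 0.55·0.8711) = −0.3211/0.520895, so the relative speed is 0.61644c.
γ for this relative speed: γ = 1/√(1 − 0.379998) = 1.27.
The clock on probe Alpha records proper time, so ship B measures Δt = γΔτ = 1.27 × 380 = 483 s.

483 s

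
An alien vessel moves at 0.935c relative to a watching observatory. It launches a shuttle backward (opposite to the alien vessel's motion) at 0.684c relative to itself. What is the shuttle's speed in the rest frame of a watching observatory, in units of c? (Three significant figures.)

Relativistic velocity addition: u = (u' + v)/(1 + u'v/c²), with u' = −0.684c and v = 0.935c.
Numerator: −0.684 + 0.935 = 0.251. Denominator: 1 + (−0.684)(0.935) = 0.36046.
u = 0.251/0.36046 = 0.69633, so the speed is 0.696c.

0.696c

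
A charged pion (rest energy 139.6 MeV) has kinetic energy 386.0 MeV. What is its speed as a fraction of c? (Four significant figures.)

γ = 1 + K/(mc²) = 1 + 386.0/139.6 = 3.765.
β = √(1 − 1/γ²) = √(1 − 0.0705456) = √0.9294544 = 0.9641.

0.9641c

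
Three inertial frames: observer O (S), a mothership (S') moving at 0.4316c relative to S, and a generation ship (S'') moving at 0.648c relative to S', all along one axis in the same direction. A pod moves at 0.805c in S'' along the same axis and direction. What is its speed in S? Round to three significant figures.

0.982c

Apply u = (u'+v)/(1+u'v) twice. Pod in the mothership frame: (0.805+0.648)/(1+0.805·0.648) = 1.453/1.52164 = 0.95489c.
That velocity, transformed to the rest frame of observer O: (0.95489+0.4316)/(1+0.95489·0.4316) = 1.38649/1.412130524 = 0.98184c.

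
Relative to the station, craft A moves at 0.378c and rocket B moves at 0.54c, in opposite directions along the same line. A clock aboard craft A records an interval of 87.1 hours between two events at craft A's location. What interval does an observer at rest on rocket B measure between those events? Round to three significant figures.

135 hours

Speed of craft A in rocket B's frame: u = (v_A + v_B)/(1 + v_A v_B/c²) = (0.378 + 0.54)/(1 + 0.378×0.54) = 0.918/1.20412 = 0.76238; |u| = 0.76238c.
At |u| = 0.76238c, γ = (1 − 0.581223)^(−1/2) = 1.5453.
The clock on craft A records proper time, so rocket B measures Δt = γΔτ = 1.5453 × 87.1 = 135 hours.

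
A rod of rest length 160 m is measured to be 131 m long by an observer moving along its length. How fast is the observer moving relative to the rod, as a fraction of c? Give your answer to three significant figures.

0.574c

Length contraction gives γ = L₀/L = 160/131 = 1.2214.
β = √(1 − 1/γ²) = √0.329677 = 0.574.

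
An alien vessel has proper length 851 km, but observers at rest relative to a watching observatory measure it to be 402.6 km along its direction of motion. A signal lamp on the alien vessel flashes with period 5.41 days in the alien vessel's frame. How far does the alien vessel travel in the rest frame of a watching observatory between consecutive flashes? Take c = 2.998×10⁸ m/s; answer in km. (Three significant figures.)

2.61×10^11 km

From L = L₀/γ: γ = 851/402.6 = 2.11376.
β = √(1 − 1/γ²) = 0.88101. Lab-frame period = γτ = 2.11376×5.41 days = 11.435 days. Distance = βc × γτ = 0.88101 × 2.998×10⁸ m/s × 987984 s = 2.6095×10^14 m = 2.61×10^11 km.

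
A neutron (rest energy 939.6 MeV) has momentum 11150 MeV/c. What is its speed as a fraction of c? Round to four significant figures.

0.9965c

βγ = pc/(mc²) = 11150/939.6 = 11.867.
Since γ² = 1 + (βγ)² = 141.826, γ = √141.826 = 11.9091, and β = (βγ)/γ = 11.867/11.9091 = 0.9965.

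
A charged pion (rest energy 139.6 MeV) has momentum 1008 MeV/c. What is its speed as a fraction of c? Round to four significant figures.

0.9905c

pc/(mc²) = 1008/139.6 = 7.2206 = βγ = β/√(1−β²).
So β² = x²/(1 + x²) with x = 7.2206: x² = 52.1371, β² = 52.1371/53.1371 = 0.981181, β = 0.9905.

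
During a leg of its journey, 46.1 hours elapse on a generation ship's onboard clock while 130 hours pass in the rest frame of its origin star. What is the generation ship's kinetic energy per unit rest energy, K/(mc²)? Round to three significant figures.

1.82

The time-dilation ratio gives γ = 130/46.1 = 2.81996.
Since K = (γ−1)mc², K/(mc²) = 2.81996 − 1 = 1.82.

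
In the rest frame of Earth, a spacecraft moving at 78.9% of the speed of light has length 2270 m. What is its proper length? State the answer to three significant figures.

3690 m

Lorentz factor: γ = (1 − 0.622521)^(−1/2) = 1.6276.
Proper length: L₀ = γ·L = 1.6276 × 2270 = 3690 m.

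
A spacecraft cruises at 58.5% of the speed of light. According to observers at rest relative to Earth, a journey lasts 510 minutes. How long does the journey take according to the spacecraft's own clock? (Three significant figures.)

414 minutes

Lorentz factor: γ = (1 − 0.342225)^(−1/2) = 1.233.
The moving clock records proper time: Δτ = Δt/γ = 510/1.233 = 414 minutes.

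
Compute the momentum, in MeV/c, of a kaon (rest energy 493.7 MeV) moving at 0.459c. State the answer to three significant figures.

255 MeV/c

γ = 1/√(1 − β²) = 1/√(1 − 0.210681) = 1/√0.789319 = 1/0.888436 = 1.1256.
Momentum: p = γβ·mc = 1.1256 × 0.459 × 493.7 MeV/c = 255 MeV/c.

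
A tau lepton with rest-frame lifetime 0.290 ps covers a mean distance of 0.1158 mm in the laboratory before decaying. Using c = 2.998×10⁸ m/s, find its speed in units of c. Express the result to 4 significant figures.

0.7997c

Lab distance = (lab lifetime)·v = γτ·βc, so βγ = d/(cτ) = 1.158×10^-4/(2.998×10⁸ × 2.900×10^-13) = 1.3319.
With βγ = 1.3319: γ² = 1 + (βγ)² = 2.77396, and β = (βγ)/γ = 1.3319/1.66552 = 0.7997.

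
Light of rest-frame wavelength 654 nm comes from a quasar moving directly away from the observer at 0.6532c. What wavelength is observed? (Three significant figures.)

Relativistic Doppler for wavelength: λ_obs = λ_src · √((1+β)/(1−β)).
With β = 0.6532: factor = √(1.6532/0.3468) = 2.1833.
λ_obs = 654 × 2.1833 = 1430 nm.

1430 nm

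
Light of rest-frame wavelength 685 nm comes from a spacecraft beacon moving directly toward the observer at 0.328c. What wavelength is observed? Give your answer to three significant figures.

487 nm

Relativistic Doppler for wavelength: λ_obs = λ_src · √((1−β)/(1+β)).
With β = 0.328: factor = √(0.672/1.328) = 0.71135.
λ_obs = 685 × 0.71135 = 487 nm.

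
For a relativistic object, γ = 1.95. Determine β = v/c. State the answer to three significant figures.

0.858

β = √(1 − 1/γ²) = √(1 − 1/3.8025) = √0.737015 = 0.858.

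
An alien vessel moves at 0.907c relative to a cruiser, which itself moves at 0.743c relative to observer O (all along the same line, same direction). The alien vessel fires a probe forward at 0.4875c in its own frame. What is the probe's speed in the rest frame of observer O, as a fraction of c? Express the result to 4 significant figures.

First combine the probe and alien vessel (S''→S'): u₁ = (0.4875 + 0.907)/(1 + 0.4875×0.907) = 1.3945/1.4421625 = 0.96695.
Then combine with the cruiser (S'→S): u = (0.96695 + 0.743)/(1 + 0.96695×0.743) = 1.70995/1.71844385 = 0.99506.

0.9951c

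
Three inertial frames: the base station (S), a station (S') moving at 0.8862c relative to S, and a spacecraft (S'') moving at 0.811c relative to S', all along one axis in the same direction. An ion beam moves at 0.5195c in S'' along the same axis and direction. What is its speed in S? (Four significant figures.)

Apply u = (u'+v)/(1+u'v) twice. Ion beam in the station frame: (0.5195+0.811)/(1+0.5195·0.811) = 1.3305/1.4213145 = 0.93611c.
That velocity, transformed to the rest frame of the base station: (0.93611+0.8862)/(1+0.93611·0.8862) = 1.82231/1.829580682 = 0.99603c.

0.9960c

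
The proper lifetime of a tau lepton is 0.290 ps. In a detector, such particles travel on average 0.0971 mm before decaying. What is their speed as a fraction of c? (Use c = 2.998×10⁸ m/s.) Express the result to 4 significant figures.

Let x = d/(cτ) = 9.710×10^-5 m / (2.998×10⁸ m/s × 2.900×10^-13 s) = 1.1168. Since d = βγcτ, x = βγ = β/√(1−β²).
Solving: β² = x²/(1+x²) = 1.24724/2.24724 = 0.55501, so β = 0.7450.

0.7450c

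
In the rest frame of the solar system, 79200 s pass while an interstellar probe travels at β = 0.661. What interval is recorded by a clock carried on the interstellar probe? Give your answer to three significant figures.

59400 s

Lorentz factor: γ = (1 − 0.436921)^(−1/2) = 1.3326.
The moving clock records proper time: Δτ = Δt/γ = 79200/1.3326 = 59400 s.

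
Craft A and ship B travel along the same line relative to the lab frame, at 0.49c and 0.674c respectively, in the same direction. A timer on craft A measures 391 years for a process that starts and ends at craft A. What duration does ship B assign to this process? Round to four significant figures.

406.6 years

Transform craft A's velocity into ship B's frame: (0.49 − 0.674)/(1 − 0.49·0.674) = −0.184/0.66974, so the relative speed is 0.27473c.
γ for this relative speed: γ = 1/√(1 − 0.0754766) = 1.04.
Craft A's interval is proper; time dilation gives Δt_B = γΔτ = 1.04 × 391 years = 406.6 years.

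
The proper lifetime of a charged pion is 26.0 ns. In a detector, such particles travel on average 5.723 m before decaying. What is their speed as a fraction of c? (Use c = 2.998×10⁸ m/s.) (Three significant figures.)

0.592c

Lab distance = (lab lifetime)·v = γτ·βc, so βγ = d/(cτ) = 5.723/(2.998×10⁸ × 2.600×10^-8) = 0.73421.
With βγ = 0.73421: γ² = 1 + (βγ)² = 1.539064, and β = (βγ)/γ = 0.73421/1.24059 = 0.592.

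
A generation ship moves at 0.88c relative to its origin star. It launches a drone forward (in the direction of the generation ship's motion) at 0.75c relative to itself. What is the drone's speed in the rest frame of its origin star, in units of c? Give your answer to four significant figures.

In units of c, u = (u' + v)/(1 + u'v) with u' = 0.75 and v = 0.88.
Numerator: 0.75 + 0.88 = 1.63. Denominator: 1 + (0.75)(0.88) = 1.66.
u = 1.63/1.66 = 0.98193, so the speed is 0.9819c.

0.9819c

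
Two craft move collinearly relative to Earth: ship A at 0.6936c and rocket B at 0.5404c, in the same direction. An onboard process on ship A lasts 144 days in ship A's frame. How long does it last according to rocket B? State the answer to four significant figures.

148.5 days

Transform ship A's velocity into rocket B's frame: (0.6936 − 0.5404)/(1 − 0.6936·0.5404) = 0.1532/0.62517856, so the relative speed is 0.24505c.
At |u| = 0.24505c, γ = (1 − 0.0600495)^(−1/2) = 1.0314.
The clock on ship A records proper time, so rocket B measures Δt = γΔτ = 1.0314 × 144 = 148.5 days.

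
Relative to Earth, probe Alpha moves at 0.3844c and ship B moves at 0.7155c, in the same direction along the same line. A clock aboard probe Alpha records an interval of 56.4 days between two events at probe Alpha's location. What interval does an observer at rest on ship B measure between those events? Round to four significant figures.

Speed of probe Alpha in ship B's frame: u = (v_A − v_B)/(1 − v_A v_B/c²) = (0.3844 − 0.7155)/(1 − 0.3844×0.7155) = −0.3311/0.7249618 = −0.45671; |u| = 0.45671c.
At |u| = 0.45671c, γ = (1 − 0.208584)^(−1/2) = 1.1241.
The clock on probe Alpha records proper time, so ship B measures Δt = γΔτ = 1.1241 × 56.4 = 63.40 days.

63.40 days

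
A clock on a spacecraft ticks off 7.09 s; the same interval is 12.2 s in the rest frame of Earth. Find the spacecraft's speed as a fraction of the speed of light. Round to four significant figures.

γ = Δt/Δτ = 12.2/7.09 = 1.7207.
β = √(1 − 1/γ²) = √(1 − 0.337746) = √0.662254 = 0.8138.

0.8138c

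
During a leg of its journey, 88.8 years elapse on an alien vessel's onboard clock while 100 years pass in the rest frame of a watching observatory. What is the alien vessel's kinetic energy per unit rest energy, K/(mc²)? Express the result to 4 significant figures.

0.1261

From Δt = γΔτ: γ = 100/88.8 = 1.12613.
K/(mc²) = γ − 1 = 1.12613 − 1 = 0.1261.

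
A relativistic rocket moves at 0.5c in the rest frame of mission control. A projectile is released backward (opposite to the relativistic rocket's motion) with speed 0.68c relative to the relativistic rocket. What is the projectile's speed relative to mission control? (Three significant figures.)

0.273c

Relativistic velocity addition: u = (u' + v)/(1 + u'v/c²), with u' = −0.68c and v = 0.5c.
Numerator: −0.68 + 0.5 = −0.18. Denominator: 1 + (−0.68)(0.5) = 0.66.
u = −0.18/0.66 = −0.27273, so the speed is 0.273c.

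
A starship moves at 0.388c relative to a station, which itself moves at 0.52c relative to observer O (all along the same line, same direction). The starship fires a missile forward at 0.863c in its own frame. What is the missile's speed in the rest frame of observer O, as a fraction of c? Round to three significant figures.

0.980c

Compose velocities in two stages. Stage 1 (into S'): u₁ = (0.863+0.388)/(1+0.863×0.388) = 0.93719.
Stage 2 (into S): u = (0.93719+0.52)/(1+0.93719×0.52) = 0.97973, so the speed is 0.980c.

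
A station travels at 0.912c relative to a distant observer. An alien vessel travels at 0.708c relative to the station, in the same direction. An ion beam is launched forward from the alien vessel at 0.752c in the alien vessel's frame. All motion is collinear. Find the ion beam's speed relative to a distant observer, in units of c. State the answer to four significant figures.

Apply u = (u'+v)/(1+u'v) twice. Ion beam in the station frame: (0.752+0.708)/(1+0.752·0.708) = 1.46/1.532416 = 0.95274c.
That velocity, transformed to the rest frame of a distant observer: (0.95274+0.912)/(1+0.95274·0.912) = 1.86474/1.86889888 = 0.99777c.

0.9978c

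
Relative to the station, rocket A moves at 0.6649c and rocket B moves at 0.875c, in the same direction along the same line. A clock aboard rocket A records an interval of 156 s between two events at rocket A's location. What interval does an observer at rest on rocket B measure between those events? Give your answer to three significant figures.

180 s

Transform rocket A's velocity into rocket B's frame: (0.6649 − 0.875)/(1 − 0.6649·0.875) = −0.2101/0.4182125, so the relative speed is 0.50238c.
At |u| = 0.50238c, γ = (1 − 0.252386)^(−1/2) = 1.1565.
The clock on rocket A records proper time, so rocket B measures Δt = γΔτ = 1.1565 × 156 = 180 s.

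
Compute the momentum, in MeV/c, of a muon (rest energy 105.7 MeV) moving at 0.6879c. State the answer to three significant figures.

Lorentz factor: γ = (1 − 0.47320641)^(−1/2) = 1.3778.
Momentum: p = γβ·mc = 1.3778 × 0.6879 × 105.7 MeV/c = 100 MeV/c.

100 MeV/c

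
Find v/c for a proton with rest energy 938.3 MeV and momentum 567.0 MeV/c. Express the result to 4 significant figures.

0.5172

pc/(mc²) = 567.0/938.3 = 0.60428 = βγ = β/√(1−β²).
So β² = x²/(1 + x²) with x = 0.60428: x² = 0.365154, β² = 0.365154/1.365154 = 0.267482, β = 0.5172.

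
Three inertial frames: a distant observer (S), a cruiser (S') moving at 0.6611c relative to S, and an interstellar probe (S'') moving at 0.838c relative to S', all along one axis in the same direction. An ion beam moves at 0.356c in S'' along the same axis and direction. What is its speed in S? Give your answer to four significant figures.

0.9831c

First combine the ion beam and interstellar probe (S''→S'): u₁ = (0.356 + 0.838)/(1 + 0.356×0.838) = 1.194/1.298328 = 0.91964.
Then combine with the cruiser (S'→S): u = (0.91964 + 0.6611)/(1 + 0.91964×0.6611) = 1.58074/1.607974004 = 0.98306.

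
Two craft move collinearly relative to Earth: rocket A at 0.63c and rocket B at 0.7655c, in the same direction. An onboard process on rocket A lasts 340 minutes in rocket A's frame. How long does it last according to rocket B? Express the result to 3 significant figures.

Transform rocket A's velocity into rocket B's frame: (0.63 − 0.7655)/(1 − 0.63·0.7655) = −0.1355/0.517735, so the relative speed is 0.26172c.
γ for this relative speed: γ = 1/√(1 − 0.0684974) = 1.0361.
Rocket A's interval is proper; time dilation gives Δt_B = γΔτ = 1.0361 × 340 minutes = 352 minutes.

352 minutes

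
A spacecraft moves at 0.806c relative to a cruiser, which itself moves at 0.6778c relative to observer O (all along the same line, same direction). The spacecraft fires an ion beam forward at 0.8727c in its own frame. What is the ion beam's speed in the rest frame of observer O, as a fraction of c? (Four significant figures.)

Apply u = (u'+v)/(1+u'v) twice. Ion beam in the cruiser frame: (0.8727+0.806)/(1+0.8727·0.806) = 1.6787/1.7033962 = 0.9855c.
That velocity, transformed to the rest frame of observer O: (0.9855+0.6778)/(1+0.9855·0.6778) = 1.6633/1.6679719 = 0.9972c.

0.9972c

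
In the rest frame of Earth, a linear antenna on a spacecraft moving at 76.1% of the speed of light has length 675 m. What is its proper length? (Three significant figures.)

1040 m

β² = 0.579121, so γ = 1/√0.420879 = 1.5414.
Proper length: L₀ = γ·L = 1.5414 × 675 = 1040 m.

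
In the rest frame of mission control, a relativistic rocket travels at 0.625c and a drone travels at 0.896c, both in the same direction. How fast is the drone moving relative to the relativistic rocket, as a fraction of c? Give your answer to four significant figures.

Transform to the relativistic rocket's frame: u' = (u − v)/(1 − uv/c²).
u' = (0.896 − 0.625)/(1 − 0.896×0.625) = 0.271/0.44 = 0.61591.
Speed in the relativistic rocket's frame: 0.6159c (in the same direction).

0.6159c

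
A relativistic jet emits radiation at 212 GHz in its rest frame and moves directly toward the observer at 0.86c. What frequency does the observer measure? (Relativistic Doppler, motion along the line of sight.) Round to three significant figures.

Relativistic Doppler (source moving toward): f_obs = f_src · √((1+β)/(1−β)).
With β = 0.86: factor = √(1.86/0.14) = 3.645.
f_obs = 212 × 3.645 = 773 GHz.

773 GHz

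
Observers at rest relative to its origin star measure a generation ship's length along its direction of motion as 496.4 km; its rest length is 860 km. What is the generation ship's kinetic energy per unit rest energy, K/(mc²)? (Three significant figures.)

0.732

From L = L₀/γ: γ = 860/496.4 = 1.73247.
K/(mc²) = γ − 1 = 1.73247 − 1 = 0.732.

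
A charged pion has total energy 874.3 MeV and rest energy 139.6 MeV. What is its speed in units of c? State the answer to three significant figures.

Total energy E = γmc² gives γ = 874.3/139.6 = 6.2629.
Hence β = √(1 − 1/γ²) = √(1 − 0.0254946) = √0.9745054 = 0.987.

0.987c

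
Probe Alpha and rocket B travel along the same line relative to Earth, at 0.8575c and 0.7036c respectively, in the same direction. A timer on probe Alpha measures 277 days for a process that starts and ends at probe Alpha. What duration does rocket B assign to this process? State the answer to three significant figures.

Speed of probe Alpha in rocket B's frame: u = (v_A − v_B)/(1 − v_A v_B/c²) = (0.8575 − 0.7036)/(1 − 0.8575×0.7036) = 0.1539/0.396663 = 0.38799; |u| = 0.38799c.
γ for this relative speed: γ = 1/√(1 − 0.150536) = 1.085.
Probe Alpha's interval is proper; time dilation gives Δt_B = γΔτ = 1.085 × 277 days = 301 days.

301 days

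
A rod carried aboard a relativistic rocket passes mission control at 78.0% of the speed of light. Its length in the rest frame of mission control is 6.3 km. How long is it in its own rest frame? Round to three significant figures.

Lorentz factor: γ = (1 − 0.6084)^(−1/2) = 1.598.
Proper length: L₀ = γ·L = 1.598 × 6.3 = 10.1 km.

10.1 km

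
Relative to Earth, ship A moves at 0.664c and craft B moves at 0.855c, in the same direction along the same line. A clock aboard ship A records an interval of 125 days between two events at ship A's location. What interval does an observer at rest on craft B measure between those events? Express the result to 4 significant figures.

The velocity of ship A relative to craft B is (0.664 − 0.855)c / (1 − 0.664×0.855) = −0.44184c; relative speed 0.44184c.
At |u| = 0.44184c, γ = (1 − 0.195223)^(−1/2) = 1.1147.
Ship A's interval is proper; time dilation gives Δt_B = γΔτ = 1.1147 × 125 days = 139.3 days.

139.3 days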